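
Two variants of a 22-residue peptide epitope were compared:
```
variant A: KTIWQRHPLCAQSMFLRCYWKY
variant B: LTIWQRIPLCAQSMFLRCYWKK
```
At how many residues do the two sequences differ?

3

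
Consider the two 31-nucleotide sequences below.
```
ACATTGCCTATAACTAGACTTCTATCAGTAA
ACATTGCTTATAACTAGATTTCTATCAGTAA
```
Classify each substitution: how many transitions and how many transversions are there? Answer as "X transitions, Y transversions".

2 transitions, 0 transversions

Mismatches (1-based):
base 8: C→T (pyrimidine→pyrimidine, transition)
base 19: C→T (pyrimidine→pyrimidine, transition)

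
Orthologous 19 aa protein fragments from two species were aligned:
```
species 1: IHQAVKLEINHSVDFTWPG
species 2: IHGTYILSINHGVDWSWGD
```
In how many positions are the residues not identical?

The sequences differ at positions 3, 4, 5, 6, 8, 12, 15, 16, 18, 19 (1-based) — 10 in total.

10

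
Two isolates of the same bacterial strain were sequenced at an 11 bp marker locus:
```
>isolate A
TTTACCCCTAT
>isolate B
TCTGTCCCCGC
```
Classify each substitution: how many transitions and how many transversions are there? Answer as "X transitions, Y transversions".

Transitions (purine↔purine or pyrimidine↔pyrimidine): 2 T→C, 4 A→G, 5 C→T, 9 T→C, 10 A→G, 11 T→C.
Transversions (purine↔pyrimidine): none.

6 transitions, 0 transversions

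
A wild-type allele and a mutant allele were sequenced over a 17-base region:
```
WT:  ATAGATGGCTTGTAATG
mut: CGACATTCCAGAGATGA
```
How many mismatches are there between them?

Comparing position by position, 12 sites differ: 1 (A/C), 2 (T/G), 4 (G/C), 7 (G/T), 8 (G/C), 10 (T/A), 11 (T/G), 12 (G/A), 13 (T/G), 15 (A/T), 16 (T/G), 17 (G/A).

12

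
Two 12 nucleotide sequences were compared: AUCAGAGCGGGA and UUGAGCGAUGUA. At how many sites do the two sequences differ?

Mismatches (1-based): site 1: A→U; site 3: C→G; site 6: A→C; site 8: C→A; site 9: G→U; site 11: G→U.

6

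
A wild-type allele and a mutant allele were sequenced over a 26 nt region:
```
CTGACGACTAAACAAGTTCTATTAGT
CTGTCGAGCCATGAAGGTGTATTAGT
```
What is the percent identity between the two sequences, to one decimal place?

69.2%

Mismatches at positions 4, 8, 9, 10, 12, 13, 17, 19 (1-based): 8 of 26.
Identical positions: 18/26 = 69.23% → 69.2%.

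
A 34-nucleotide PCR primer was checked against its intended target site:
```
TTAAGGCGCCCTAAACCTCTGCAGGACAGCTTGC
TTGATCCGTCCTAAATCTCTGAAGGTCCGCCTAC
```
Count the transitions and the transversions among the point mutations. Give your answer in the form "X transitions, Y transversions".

5 transitions, 5 transversions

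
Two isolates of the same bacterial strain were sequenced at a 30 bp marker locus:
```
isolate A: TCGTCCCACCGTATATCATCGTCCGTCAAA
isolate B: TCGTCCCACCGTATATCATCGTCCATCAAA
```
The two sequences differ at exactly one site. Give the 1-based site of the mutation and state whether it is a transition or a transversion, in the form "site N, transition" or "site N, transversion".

site 25, transition

The sequences differ only at site 25: G→A (purine→purine), a transition.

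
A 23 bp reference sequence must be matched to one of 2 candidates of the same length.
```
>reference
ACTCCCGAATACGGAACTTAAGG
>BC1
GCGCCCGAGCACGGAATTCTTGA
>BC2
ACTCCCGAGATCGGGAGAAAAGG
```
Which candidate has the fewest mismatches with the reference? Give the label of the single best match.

Hamming distances to reference — BC1: 9; BC2: 7.
Smallest is BC2 with 7 mismatches.

BC2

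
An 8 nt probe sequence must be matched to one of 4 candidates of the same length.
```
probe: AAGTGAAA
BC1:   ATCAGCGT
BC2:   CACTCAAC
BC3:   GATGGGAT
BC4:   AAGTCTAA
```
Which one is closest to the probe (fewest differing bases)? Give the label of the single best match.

Hamming distances to probe — BC1: 6; BC2: 4; BC3: 5; BC4: 2.
Smallest is BC4 with 2 mismatches.

BC4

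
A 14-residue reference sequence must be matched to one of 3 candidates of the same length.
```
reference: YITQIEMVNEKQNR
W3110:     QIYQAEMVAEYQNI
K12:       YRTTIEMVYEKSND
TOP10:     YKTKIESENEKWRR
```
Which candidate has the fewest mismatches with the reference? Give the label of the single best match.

Hamming distances to reference — W3110: 6; K12: 5; TOP10: 6.
Smallest is K12 with 5 mismatches.

K12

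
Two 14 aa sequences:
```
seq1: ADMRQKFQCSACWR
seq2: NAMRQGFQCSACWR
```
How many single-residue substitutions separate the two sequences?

3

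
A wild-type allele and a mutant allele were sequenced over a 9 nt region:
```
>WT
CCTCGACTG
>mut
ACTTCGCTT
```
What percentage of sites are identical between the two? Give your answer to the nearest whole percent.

44%

5 positions differ (1, 4, 5, 6, 9), so 4 of 9 match: 4/9 = 44.44%.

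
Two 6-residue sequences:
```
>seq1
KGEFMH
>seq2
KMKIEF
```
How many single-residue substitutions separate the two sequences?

5

Mismatches (1-based): position 2: G→M; position 3: E→K; position 4: F→I; position 5: M→E; position 6: H→F.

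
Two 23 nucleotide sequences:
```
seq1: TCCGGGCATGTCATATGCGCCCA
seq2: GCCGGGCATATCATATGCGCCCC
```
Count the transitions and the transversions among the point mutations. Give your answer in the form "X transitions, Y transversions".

1 transition, 2 transversions

Transitions (purine↔purine or pyrimidine↔pyrimidine): 10 G→A.
Transversions (purine↔pyrimidine): 1 T→G, 23 A→C.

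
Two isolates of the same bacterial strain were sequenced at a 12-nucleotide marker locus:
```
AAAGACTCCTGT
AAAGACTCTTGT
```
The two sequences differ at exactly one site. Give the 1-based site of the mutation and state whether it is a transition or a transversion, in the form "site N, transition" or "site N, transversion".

site 9, transition

Site 9 changes C→T. C is a pyrimidine and T is a pyrimidine, so this is a transition.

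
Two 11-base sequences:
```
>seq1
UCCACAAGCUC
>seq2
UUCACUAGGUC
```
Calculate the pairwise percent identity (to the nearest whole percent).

Mismatches at positions 2, 6, 9 (1-based): 3 of 11.
Identical positions: 8/11 = 72.73% → 73%.

73%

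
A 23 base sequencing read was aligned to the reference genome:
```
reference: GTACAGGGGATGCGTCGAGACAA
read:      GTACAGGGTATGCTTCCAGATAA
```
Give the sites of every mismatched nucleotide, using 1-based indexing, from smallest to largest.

9, 14, 17, 21

Differences at site 9 (G→T), site 14 (G→T), site 17 (G→C), site 21 (C→T).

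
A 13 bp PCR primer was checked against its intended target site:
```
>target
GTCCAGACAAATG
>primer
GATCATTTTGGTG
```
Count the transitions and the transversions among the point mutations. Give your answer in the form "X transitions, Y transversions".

4 transitions, 4 transversions

Transitions (purine↔purine or pyrimidine↔pyrimidine): 3 C→T, 8 C→T, 10 A→G, 11 A→G.
Transversions (purine↔pyrimidine): 2 T→A, 6 G→T, 7 A→T, 9 A→T.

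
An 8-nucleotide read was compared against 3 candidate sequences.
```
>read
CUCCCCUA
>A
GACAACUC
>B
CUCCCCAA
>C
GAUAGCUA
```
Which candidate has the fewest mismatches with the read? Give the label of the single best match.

A differs at 5 positions; B differs at 1 position; C differs at 5 positions. The closest is B.

B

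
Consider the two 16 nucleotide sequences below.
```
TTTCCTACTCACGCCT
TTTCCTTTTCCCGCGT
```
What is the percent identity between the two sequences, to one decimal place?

75.0%

4 positions differ (7, 8, 11, 15), so 12 of 16 match: 12/16 = 75%.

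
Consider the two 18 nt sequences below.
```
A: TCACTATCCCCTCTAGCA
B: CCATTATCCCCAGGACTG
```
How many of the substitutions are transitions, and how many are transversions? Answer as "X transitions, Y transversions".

Mismatches (1-based):
position 1: T→C (pyrimidine→pyrimidine, transition)
position 4: C→T (pyrimidine→pyrimidine, transition)
position 12: T→A (pyrimidine→purine, transversion)
position 13: C→G (pyrimidine→purine, transversion)
position 14: T→G (pyrimidine→purine, transversion)
position 16: G→C (purine→pyrimidine, transversion)
position 17: C→T (pyrimidine→pyrimidine, transition)
position 18: A→G (purine→purine, transition)

4 transitions, 4 transversions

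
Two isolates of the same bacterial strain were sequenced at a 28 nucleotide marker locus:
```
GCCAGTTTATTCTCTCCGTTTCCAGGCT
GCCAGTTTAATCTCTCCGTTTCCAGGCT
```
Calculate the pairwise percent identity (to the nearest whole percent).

Mismatch at position 10 (1-based): 1 of 28.
Identical positions: 27/28 = 96.43% → 96%.

96%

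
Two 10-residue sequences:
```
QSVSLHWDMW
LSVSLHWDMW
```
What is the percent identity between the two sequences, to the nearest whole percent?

90%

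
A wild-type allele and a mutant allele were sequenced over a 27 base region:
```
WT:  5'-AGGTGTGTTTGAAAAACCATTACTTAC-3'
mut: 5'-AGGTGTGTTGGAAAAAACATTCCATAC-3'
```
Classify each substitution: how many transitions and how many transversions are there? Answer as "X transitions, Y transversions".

Transitions (purine↔purine or pyrimidine↔pyrimidine): none.
Transversions (purine↔pyrimidine): 10 T→G, 17 C→A, 22 A→C, 24 T→A.

0 transitions, 4 transversions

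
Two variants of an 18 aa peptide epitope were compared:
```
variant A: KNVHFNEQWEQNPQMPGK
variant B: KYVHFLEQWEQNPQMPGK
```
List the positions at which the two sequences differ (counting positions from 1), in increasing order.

Differences at position 2 (N→Y), position 6 (N→L).

2, 6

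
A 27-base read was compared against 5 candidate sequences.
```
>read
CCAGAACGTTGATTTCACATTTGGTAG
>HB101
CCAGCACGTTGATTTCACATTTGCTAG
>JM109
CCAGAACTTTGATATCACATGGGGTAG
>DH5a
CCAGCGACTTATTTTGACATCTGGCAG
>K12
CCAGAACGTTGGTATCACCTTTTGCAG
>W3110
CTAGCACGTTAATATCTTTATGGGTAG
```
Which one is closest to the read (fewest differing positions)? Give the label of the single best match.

HB101 differs at 2 positions; JM109 differs at 4 positions; DH5a differs at 9 positions; K12 differs at 5 positions; W3110 differs at 9 positions. The closest is HB101.

HB101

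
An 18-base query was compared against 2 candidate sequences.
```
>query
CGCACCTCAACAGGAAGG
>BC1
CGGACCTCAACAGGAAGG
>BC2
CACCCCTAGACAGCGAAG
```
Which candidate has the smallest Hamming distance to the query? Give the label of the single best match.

Hamming distances to query — BC1: 1; BC2: 7.
Smallest is BC1 with 1 mismatch.

BC1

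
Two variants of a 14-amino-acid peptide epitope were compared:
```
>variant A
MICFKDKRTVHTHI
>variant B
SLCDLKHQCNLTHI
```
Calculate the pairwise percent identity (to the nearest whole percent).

10 positions differ (1, 2, 4, 5, 6, 7, 8, 9, 10, 11), so 4 of 14 match: 4/14 = 28.57%.

29%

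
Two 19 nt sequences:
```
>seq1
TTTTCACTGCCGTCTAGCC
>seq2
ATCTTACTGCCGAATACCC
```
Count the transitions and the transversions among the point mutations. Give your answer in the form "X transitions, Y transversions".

2 transitions, 4 transversions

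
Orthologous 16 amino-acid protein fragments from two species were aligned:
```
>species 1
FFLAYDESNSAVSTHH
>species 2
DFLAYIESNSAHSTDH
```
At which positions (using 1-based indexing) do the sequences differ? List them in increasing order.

Scanning 1-based: 1: F/D; 6: D/I; 12: V/H; 15: H/D.

1, 6, 12, 15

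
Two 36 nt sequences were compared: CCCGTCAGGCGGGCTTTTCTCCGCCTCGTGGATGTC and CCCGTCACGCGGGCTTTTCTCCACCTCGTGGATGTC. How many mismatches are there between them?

Mismatches (1-based): site 8: G→C; site 23: G→A.

2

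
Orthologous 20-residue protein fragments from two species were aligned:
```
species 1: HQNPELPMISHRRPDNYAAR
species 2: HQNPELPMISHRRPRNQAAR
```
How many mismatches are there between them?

2

The sequences differ at positions 15, 17 (1-based) — 2 in total.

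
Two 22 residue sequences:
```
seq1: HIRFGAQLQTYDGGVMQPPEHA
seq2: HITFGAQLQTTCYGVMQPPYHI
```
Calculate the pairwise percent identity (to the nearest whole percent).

Mismatches at positions 3, 11, 12, 13, 20, 22 (1-based): 6 of 22.
Identical positions: 16/22 = 72.73% → 73%.

73%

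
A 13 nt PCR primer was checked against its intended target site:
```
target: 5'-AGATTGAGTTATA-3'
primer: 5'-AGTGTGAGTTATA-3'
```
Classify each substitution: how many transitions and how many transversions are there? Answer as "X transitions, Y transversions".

0 transitions, 2 transversions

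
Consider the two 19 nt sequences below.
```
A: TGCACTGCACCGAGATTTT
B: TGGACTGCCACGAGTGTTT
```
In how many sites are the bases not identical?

The sequences differ at sites 3, 9, 10, 15, 16 (1-based) — 5 in total.

5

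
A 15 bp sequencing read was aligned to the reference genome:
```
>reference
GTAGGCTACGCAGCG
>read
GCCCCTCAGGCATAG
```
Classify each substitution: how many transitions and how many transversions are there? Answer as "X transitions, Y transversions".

Transitions (purine↔purine or pyrimidine↔pyrimidine): 2 T→C, 6 C→T, 7 T→C.
Transversions (purine↔pyrimidine): 3 A→C, 4 G→C, 5 G→C, 9 C→G, 13 G→T, 14 C→A.

3 transitions, 6 transversions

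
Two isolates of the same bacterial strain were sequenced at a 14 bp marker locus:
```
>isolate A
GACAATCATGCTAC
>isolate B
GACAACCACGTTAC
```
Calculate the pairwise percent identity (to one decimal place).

Mismatches at positions 6, 9, 11 (1-based): 3 of 14.
Identical positions: 11/14 = 78.57% → 78.6%.

78.6%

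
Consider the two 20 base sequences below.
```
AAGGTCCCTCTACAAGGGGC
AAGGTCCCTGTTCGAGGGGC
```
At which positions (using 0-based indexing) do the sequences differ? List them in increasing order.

9, 11, 13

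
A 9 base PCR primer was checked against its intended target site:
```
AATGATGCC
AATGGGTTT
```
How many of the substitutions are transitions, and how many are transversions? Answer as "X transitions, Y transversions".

3 transitions, 2 transversions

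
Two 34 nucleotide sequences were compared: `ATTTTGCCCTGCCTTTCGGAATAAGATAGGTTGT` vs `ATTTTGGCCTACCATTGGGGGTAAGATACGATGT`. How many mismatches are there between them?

8

Comparing position by position, 8 positions differ: 7 (C/G), 11 (G/A), 14 (T/A), 17 (C/G), 20 (A/G), 21 (A/G), 29 (G/C), 31 (T/A).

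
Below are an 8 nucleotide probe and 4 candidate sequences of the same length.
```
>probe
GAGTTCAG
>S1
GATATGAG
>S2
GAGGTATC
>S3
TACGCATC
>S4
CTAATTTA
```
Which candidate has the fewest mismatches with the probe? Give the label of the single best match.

S1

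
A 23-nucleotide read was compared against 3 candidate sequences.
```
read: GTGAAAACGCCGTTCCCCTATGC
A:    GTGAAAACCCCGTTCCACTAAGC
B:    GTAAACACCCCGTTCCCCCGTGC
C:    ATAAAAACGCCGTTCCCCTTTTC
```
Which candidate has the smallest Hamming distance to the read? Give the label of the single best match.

A

Hamming distances to read — A: 3; B: 5; C: 4.
Smallest is A with 3 mismatches.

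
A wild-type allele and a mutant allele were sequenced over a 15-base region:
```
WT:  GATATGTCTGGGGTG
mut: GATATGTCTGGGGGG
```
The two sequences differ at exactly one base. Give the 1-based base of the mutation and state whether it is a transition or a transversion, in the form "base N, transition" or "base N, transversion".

base 14, transversion

Base 14 changes T→G. T is a pyrimidine and G is a purine, so this is a transversion.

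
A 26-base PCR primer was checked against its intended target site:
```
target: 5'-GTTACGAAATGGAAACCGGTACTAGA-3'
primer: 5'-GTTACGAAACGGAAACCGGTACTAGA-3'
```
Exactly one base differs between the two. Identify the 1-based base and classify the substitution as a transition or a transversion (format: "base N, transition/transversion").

The sequences differ only at base 10: T→C (pyrimidine→pyrimidine), a transition.

base 10, transition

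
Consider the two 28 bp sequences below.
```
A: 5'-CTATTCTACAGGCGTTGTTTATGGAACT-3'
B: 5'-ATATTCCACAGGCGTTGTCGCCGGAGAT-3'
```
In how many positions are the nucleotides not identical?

8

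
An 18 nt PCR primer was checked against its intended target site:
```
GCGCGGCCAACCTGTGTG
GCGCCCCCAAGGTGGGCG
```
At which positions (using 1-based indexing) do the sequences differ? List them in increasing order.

5, 6, 11, 12, 15, 17

Scanning 1-based: 5: G/C; 6: G/C; 11: C/G; 12: C/G; 15: T/G; 17: T/C.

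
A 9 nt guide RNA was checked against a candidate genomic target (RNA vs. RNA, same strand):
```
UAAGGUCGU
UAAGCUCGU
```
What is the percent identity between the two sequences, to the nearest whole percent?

1 position differs (5), so 8 of 9 match: 8/9 = 88.89%.

89%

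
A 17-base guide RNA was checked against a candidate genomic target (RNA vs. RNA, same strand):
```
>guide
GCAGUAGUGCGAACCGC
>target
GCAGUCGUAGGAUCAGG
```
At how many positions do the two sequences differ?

6

Comparing position by position, 6 positions differ: 6 (A/C), 9 (G/A), 10 (C/G), 13 (A/U), 15 (C/A), 17 (C/G).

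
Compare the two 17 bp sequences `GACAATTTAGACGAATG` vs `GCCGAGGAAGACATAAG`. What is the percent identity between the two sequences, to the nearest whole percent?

53%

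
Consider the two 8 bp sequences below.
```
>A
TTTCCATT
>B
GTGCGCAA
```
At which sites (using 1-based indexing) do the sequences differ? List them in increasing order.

Scanning 1-based: 1: T/G; 3: T/G; 5: C/G; 6: A/C; 7: T/A; 8: T/A.

1, 3, 5, 6, 7, 8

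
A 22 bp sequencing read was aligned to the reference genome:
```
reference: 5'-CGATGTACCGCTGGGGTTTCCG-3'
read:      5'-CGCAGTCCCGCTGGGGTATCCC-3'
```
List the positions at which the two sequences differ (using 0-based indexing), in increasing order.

2, 3, 6, 17, 21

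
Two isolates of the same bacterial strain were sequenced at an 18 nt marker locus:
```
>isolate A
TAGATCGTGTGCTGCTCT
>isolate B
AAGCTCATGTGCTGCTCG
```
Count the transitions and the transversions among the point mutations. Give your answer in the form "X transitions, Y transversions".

1 transition, 3 transversions

Mismatches (1-based):
site 1: T→A (pyrimidine→purine, transversion)
site 4: A→C (purine→pyrimidine, transversion)
site 7: G→A (purine→purine, transition)
site 18: T→G (pyrimidine→purine, transversion)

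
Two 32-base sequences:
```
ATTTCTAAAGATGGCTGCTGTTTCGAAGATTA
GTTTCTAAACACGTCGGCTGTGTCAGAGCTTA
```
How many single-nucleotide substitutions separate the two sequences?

The sequences differ at positions 1, 10, 12, 14, 16, 22, 25, 26, 29 (1-based) — 9 in total.

9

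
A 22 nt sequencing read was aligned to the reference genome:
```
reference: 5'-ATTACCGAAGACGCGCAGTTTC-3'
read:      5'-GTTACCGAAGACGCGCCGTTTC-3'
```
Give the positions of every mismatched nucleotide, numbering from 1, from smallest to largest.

Scanning 1-based: 1: A/G; 17: A/C.

1, 17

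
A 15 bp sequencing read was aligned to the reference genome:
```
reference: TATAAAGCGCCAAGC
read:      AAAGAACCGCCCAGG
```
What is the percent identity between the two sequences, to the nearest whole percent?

60%

6 positions differ (1, 3, 4, 7, 12, 15), so 9 of 15 match: 9/15 = 60%.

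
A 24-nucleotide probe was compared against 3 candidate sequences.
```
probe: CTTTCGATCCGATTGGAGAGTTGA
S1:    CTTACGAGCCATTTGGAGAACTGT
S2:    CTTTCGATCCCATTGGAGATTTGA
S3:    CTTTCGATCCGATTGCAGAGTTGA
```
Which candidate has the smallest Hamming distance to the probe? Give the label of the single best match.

S3

Hamming distances to probe — S1: 7; S2: 2; S3: 1.
Smallest is S3 with 1 mismatch.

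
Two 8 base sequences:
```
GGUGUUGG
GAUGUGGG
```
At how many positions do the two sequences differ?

2

The sequences differ at positions 2, 6 (1-based) — 2 in total.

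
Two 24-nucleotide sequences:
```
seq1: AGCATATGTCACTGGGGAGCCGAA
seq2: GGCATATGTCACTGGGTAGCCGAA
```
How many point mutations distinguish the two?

2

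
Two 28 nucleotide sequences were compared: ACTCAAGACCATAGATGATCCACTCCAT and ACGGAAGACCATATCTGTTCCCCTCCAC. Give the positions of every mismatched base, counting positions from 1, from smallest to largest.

Differences at position 3 (T→G), position 4 (C→G), position 14 (G→T), position 15 (A→C), position 18 (A→T), position 22 (A→C), position 28 (T→C).

3, 4, 14, 15, 18, 22, 28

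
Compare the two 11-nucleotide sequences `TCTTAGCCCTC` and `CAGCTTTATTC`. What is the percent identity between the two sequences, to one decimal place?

18.2%

9 positions differ (1, 2, 3, 4, 5, 6, 7, 8, 9), so 2 of 11 match: 2/11 = 18.18%.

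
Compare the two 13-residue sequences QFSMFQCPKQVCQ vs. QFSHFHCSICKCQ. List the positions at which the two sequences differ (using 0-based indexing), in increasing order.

Differences at position 3 (M→H), position 5 (Q→H), position 7 (P→S), position 8 (K→I), position 9 (Q→C), position 10 (V→K).

3, 5, 7, 8, 9, 10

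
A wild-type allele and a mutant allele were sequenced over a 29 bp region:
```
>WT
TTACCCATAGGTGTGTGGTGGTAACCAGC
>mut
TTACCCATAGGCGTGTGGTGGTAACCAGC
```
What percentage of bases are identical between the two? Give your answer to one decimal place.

1 position differs (12), so 28 of 29 match: 28/29 = 96.55%.

96.6%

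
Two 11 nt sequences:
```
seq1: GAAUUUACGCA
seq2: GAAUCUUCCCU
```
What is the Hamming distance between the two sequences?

Mismatches (1-based): base 5: U→C; base 7: A→U; base 9: G→C; base 11: A→U.

4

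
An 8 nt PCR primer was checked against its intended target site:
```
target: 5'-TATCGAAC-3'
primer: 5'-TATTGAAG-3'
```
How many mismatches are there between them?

2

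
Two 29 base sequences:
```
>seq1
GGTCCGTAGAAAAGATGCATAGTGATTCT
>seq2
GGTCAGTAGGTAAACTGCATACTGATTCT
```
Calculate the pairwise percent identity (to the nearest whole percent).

79%

Mismatches at positions 5, 10, 11, 14, 15, 22 (1-based): 6 of 29.
Identical positions: 23/29 = 79.31% → 79%.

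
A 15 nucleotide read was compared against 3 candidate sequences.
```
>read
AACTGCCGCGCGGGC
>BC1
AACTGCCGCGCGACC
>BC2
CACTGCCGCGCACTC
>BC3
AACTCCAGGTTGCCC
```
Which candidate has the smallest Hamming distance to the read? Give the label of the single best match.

Hamming distances to read — BC1: 2; BC2: 4; BC3: 7.
Smallest is BC1 with 2 mismatches.

BC1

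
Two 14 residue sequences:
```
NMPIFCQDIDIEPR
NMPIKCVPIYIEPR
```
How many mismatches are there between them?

4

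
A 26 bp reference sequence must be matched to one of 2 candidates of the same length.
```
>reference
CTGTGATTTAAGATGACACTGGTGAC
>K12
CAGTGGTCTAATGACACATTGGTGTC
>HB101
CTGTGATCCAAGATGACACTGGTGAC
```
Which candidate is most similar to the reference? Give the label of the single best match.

HB101

Hamming distances to reference — K12: 9; HB101: 2.
Smallest is HB101 with 2 mismatches.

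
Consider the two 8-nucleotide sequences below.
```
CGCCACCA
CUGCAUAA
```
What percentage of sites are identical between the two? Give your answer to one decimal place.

50.0%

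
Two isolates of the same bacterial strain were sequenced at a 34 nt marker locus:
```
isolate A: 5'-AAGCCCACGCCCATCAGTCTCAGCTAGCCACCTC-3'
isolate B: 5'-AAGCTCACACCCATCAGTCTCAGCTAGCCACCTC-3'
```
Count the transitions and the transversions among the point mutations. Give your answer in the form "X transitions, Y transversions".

Mismatches (1-based):
site 5: C→T (pyrimidine→pyrimidine, transition)
site 9: G→A (purine→purine, transition)

2 transitions, 0 transversions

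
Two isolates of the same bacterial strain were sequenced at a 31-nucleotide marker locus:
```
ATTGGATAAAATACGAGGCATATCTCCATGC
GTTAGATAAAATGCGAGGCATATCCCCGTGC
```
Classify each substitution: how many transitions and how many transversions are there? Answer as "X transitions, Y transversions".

Mismatches (1-based):
base 1: A→G (purine→purine, transition)
base 4: G→A (purine→purine, transition)
base 13: A→G (purine→purine, transition)
base 25: T→C (pyrimidine→pyrimidine, transition)
base 28: A→G (purine→purine, transition)

5 transitions, 0 transversions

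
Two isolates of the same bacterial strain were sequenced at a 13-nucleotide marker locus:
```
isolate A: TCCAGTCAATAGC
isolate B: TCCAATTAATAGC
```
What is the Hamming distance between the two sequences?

2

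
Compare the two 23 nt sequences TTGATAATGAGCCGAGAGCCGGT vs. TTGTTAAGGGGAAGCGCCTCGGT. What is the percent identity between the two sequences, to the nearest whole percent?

Mismatches at positions 4, 8, 10, 12, 13, 15, 17, 18, 19 (1-based): 9 of 23.
Identical positions: 14/23 = 60.87% → 61%.

61%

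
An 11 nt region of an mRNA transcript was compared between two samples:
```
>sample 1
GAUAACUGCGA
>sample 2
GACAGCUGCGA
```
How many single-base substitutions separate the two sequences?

The sequences differ at positions 3, 5 (1-based) — 2 in total.

2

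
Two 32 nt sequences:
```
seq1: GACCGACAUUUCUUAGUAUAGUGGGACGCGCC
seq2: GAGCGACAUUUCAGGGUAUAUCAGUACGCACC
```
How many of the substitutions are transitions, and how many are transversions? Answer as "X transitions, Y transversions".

Transitions (purine↔purine or pyrimidine↔pyrimidine): 15 A→G, 22 U→C, 23 G→A, 30 G→A.
Transversions (purine↔pyrimidine): 3 C→G, 13 U→A, 14 U→G, 21 G→U, 25 G→U.

4 transitions, 5 transversions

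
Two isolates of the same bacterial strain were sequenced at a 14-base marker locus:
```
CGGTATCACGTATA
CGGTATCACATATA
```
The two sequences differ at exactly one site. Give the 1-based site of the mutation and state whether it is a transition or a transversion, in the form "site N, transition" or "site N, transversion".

site 10, transition

The sequences differ only at site 10: G→A (purine→purine), a transition.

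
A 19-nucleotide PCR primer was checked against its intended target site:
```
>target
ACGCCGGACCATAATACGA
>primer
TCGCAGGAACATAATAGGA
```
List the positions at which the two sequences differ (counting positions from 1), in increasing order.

1, 5, 9, 17

Scanning 1-based: 1: A/T; 5: C/A; 9: C/A; 17: C/G.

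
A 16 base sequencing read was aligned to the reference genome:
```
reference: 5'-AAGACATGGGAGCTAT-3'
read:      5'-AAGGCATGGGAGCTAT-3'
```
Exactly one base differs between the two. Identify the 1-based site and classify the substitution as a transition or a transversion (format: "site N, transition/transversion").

site 4, transition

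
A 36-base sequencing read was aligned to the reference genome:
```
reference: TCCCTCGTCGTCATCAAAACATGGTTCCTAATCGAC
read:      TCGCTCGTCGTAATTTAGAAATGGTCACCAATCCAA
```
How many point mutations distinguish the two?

Comparing position by position, 11 bases differ: 3 (C/G), 12 (C/A), 15 (C/T), 16 (A/T), 18 (A/G), 20 (C/A), 26 (T/C), 27 (C/A), 29 (T/C), 34 (G/C), 36 (C/A).

11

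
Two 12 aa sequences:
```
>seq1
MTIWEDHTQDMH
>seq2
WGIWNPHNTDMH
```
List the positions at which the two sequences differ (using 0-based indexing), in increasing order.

0, 1, 4, 5, 7, 8

Scanning 0-based: 0: M/W; 1: T/G; 4: E/N; 5: D/P; 7: T/N; 8: Q/T.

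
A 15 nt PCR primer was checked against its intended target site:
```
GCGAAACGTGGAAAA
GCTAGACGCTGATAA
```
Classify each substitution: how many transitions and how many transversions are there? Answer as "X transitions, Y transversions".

2 transitions, 3 transversions

Mismatches (1-based):
base 3: G→T (purine→pyrimidine, transversion)
base 5: A→G (purine→purine, transition)
base 9: T→C (pyrimidine→pyrimidine, transition)
base 10: G→T (purine→pyrimidine, transversion)
base 13: A→T (purine→pyrimidine, transversion)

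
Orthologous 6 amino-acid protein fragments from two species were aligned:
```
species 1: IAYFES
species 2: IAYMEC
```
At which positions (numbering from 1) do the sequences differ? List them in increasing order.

Differences at position 4 (F→M), position 6 (S→C).

4, 6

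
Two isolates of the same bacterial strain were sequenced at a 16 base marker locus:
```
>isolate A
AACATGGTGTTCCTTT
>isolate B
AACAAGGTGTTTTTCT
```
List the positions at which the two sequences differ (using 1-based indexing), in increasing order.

5, 12, 13, 15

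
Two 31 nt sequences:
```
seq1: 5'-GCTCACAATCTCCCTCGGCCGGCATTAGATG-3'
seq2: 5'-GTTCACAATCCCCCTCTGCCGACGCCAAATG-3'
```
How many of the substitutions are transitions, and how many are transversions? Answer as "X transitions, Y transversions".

Transitions (purine↔purine or pyrimidine↔pyrimidine): 2 C→T, 11 T→C, 22 G→A, 24 A→G, 25 T→C, 26 T→C, 28 G→A.
Transversions (purine↔pyrimidine): 17 G→T.

7 transitions, 1 transversion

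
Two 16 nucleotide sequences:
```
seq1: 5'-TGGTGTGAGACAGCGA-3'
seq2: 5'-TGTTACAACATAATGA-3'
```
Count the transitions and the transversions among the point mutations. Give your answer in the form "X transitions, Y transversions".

6 transitions, 2 transversions

Transitions (purine↔purine or pyrimidine↔pyrimidine): 5 G→A, 6 T→C, 7 G→A, 11 C→T, 13 G→A, 14 C→T.
Transversions (purine↔pyrimidine): 3 G→T, 9 G→C.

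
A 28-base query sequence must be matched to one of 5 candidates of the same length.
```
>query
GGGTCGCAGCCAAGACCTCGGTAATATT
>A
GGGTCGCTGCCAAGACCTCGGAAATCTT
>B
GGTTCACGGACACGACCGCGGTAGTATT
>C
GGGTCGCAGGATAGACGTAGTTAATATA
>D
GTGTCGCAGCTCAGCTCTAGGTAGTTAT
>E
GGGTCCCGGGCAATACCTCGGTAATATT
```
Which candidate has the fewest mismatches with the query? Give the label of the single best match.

A

Hamming distances to query — A: 3; B: 7; C: 7; D: 9; E: 4.
Smallest is A with 3 mismatches.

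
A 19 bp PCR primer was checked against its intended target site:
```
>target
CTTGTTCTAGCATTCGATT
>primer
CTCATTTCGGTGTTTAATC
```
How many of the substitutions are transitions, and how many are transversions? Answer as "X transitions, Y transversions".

Transitions (purine↔purine or pyrimidine↔pyrimidine): 3 T→C, 4 G→A, 7 C→T, 8 T→C, 9 A→G, 11 C→T, 12 A→G, 15 C→T, 16 G→A, 19 T→C.
Transversions (purine↔pyrimidine): none.

10 transitions, 0 transversions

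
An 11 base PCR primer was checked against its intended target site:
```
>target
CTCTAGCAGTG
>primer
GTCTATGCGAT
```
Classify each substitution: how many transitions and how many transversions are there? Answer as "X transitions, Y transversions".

Mismatches (1-based):
site 1: C→G (pyrimidine→purine, transversion)
site 6: G→T (purine→pyrimidine, transversion)
site 7: C→G (pyrimidine→purine, transversion)
site 8: A→C (purine→pyrimidine, transversion)
site 10: T→A (pyrimidine→purine, transversion)
site 11: G→T (purine→pyrimidine, transversion)

0 transitions, 6 transversions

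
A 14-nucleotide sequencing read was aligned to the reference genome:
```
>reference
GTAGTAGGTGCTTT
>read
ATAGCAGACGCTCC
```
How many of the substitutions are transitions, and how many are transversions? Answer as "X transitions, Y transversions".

6 transitions, 0 transversions

Transitions (purine↔purine or pyrimidine↔pyrimidine): 1 G→A, 5 T→C, 8 G→A, 9 T→C, 13 T→C, 14 T→C.
Transversions (purine↔pyrimidine): none.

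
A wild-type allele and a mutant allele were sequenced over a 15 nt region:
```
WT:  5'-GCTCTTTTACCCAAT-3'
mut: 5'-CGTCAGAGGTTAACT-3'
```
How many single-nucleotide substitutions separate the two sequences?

11

The sequences differ at bases 1, 2, 5, 6, 7, 8, 9, 10, 11, 12, 14 (1-based) — 11 in total.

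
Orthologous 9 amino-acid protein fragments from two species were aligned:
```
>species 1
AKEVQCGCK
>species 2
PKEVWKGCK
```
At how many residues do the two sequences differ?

3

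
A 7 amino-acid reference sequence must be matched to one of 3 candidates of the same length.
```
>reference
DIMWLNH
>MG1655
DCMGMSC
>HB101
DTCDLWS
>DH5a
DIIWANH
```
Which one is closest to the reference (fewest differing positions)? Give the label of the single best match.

MG1655 differs at 5 positions; HB101 differs at 5 positions; DH5a differs at 2 positions. The closest is DH5a.

DH5a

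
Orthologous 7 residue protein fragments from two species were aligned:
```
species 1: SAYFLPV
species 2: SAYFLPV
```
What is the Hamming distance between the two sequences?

0

The two sequences are identical at every position.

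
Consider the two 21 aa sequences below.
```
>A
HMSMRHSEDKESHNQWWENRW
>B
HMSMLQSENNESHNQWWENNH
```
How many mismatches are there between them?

6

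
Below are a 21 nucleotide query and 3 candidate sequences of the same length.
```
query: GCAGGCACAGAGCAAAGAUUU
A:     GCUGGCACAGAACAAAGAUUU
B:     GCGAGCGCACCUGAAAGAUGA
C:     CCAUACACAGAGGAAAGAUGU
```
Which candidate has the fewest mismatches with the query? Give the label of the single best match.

A differs at 2 bases; B differs at 9 bases; C differs at 5 bases. The closest is A.

A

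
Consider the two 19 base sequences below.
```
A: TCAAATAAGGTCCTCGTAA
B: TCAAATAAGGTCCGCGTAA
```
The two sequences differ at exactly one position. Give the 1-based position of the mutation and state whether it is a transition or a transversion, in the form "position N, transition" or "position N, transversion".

The sequences differ only at position 14: T→G (pyrimidine→purine), a transversion.

position 14, transversion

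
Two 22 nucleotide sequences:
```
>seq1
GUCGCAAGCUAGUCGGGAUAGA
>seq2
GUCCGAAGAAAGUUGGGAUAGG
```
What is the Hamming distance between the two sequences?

The sequences differ at bases 4, 5, 9, 10, 14, 22 (1-based) — 6 in total.

6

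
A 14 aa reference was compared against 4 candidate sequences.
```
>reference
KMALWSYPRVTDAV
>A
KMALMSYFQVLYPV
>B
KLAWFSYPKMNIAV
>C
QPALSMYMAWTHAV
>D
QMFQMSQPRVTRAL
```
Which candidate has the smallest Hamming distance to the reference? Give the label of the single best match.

Hamming distances to reference — A: 6; B: 7; C: 8; D: 7.
Smallest is A with 6 mismatches.

A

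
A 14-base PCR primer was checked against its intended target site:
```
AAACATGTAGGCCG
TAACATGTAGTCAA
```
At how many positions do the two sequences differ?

Mismatches (1-based): position 1: A→T; position 11: G→T; position 13: C→A; position 14: G→A.

4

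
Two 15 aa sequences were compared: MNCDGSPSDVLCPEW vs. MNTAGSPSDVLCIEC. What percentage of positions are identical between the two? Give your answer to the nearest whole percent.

Mismatches at positions 3, 4, 13, 15 (1-based): 4 of 15.
Identical positions: 11/15 = 73.33% → 73%.

73%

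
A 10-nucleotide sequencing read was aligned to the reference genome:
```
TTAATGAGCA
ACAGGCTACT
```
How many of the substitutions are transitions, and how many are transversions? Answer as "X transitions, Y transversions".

Transitions (purine↔purine or pyrimidine↔pyrimidine): 2 T→C, 4 A→G, 8 G→A.
Transversions (purine↔pyrimidine): 1 T→A, 5 T→G, 6 G→C, 7 A→T, 10 A→T.

3 transitions, 5 transversions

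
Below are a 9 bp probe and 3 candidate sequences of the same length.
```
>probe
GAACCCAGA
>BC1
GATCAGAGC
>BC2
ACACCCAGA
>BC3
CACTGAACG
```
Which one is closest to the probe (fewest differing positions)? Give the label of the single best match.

Hamming distances to probe — BC1: 4; BC2: 2; BC3: 7.
Smallest is BC2 with 2 mismatches.

BC2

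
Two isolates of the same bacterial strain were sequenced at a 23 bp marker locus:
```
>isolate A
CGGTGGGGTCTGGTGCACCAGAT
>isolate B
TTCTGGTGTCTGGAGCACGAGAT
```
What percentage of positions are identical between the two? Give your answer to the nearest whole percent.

74%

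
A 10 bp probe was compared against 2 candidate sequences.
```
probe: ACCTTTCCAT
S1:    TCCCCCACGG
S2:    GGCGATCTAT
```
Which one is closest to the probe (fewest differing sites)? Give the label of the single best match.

S2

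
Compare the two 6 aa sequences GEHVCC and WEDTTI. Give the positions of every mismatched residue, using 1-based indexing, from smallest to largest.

Scanning 1-based: 1: G/W; 3: H/D; 4: V/T; 5: C/T; 6: C/I.

1, 3, 4, 5, 6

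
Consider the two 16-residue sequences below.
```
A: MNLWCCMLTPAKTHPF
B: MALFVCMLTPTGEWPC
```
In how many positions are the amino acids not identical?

8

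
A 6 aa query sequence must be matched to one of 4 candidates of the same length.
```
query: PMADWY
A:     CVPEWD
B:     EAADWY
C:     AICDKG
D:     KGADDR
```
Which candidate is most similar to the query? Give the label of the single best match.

A differs at 5 positions; B differs at 2 positions; C differs at 5 positions; D differs at 4 positions. The closest is B.

B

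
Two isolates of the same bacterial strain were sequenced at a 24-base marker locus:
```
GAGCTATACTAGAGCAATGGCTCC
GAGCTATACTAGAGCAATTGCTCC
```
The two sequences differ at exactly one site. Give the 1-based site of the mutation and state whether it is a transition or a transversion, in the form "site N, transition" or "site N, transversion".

Site 19 changes G→T. G is a purine and T is a pyrimidine, so this is a transversion.

site 19, transversion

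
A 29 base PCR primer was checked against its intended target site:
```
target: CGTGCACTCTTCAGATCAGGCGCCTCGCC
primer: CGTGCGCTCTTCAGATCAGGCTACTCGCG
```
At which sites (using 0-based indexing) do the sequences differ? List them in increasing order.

5, 21, 22, 28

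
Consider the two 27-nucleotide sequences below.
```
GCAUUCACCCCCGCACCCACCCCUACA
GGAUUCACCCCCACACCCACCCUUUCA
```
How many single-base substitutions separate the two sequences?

Mismatches (1-based): position 2: C→G; position 13: G→A; position 23: C→U; position 25: A→U.

4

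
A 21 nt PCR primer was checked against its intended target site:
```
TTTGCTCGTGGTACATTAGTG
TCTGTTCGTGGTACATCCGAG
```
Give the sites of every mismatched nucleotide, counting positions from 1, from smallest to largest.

Differences at site 2 (T→C), site 5 (C→T), site 17 (T→C), site 18 (A→C), site 20 (T→A).

2, 5, 17, 18, 20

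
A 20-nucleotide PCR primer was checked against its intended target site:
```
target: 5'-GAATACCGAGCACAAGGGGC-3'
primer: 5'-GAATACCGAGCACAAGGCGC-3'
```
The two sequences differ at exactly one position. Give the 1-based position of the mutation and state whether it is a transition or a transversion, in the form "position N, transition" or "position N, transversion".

position 18, transversion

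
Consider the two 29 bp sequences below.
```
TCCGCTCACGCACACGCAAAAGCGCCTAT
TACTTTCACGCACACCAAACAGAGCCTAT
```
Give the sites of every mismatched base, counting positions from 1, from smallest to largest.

2, 4, 5, 16, 17, 20, 23

Differences at site 2 (C→A), site 4 (G→T), site 5 (C→T), site 16 (G→C), site 17 (C→A), site 20 (A→C), site 23 (C→A).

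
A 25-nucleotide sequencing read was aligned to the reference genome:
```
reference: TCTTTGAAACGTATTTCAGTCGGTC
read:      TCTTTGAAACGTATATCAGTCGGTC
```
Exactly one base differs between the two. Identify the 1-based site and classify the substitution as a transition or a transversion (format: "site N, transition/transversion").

Site 15 changes T→A. T is a pyrimidine and A is a purine, so this is a transversion.

site 15, transversion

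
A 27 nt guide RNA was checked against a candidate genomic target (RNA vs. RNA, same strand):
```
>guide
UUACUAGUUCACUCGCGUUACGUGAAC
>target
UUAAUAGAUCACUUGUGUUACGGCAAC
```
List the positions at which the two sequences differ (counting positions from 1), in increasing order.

4, 8, 14, 16, 23, 24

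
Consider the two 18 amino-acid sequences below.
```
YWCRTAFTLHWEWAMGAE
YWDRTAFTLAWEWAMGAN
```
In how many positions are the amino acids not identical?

3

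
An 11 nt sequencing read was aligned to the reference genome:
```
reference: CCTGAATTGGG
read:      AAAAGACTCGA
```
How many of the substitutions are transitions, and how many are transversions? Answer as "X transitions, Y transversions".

Mismatches (1-based):
position 1: C→A (pyrimidine→purine, transversion)
position 2: C→A (pyrimidine→purine, transversion)
position 3: T→A (pyrimidine→purine, transversion)
position 4: G→A (purine→purine, transition)
position 5: A→G (purine→purine, transition)
position 7: T→C (pyrimidine→pyrimidine, transition)
position 9: G→C (purine→pyrimidine, transversion)
position 11: G→A (purine→purine, transition)

4 transitions, 4 transversions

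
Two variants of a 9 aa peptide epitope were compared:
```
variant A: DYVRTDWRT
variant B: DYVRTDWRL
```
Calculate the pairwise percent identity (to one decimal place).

1 position differs (9), so 8 of 9 match: 8/9 = 88.89%.

88.9%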